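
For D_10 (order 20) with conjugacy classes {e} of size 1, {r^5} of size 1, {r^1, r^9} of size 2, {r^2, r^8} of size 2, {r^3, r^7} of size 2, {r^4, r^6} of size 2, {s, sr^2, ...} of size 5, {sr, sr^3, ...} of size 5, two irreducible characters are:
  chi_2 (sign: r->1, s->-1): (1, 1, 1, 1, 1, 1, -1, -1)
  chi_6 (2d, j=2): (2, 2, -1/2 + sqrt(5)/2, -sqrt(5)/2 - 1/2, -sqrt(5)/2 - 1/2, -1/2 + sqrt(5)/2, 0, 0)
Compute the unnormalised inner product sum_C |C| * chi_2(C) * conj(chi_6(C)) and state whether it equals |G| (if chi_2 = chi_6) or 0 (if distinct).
Sum = 0; so <chi_2, chi_6> = 0 (distinct irreducibles are orthogonal).

Working: Compute term by term over conjugacy classes (|C| * chi_2(C) * conj(chi_6(C))):
  1*(1)*conj(2) + 1*(1)*conj(2) + 2*(1)*conj(-1/2 + sqrt(5)/2) + 2*(1)*conj(-sqrt(5)/2 - 1/2) + 2*(1)*conj(-sqrt(5)/2 - 1/2) + 2*(1)*conj(-1/2 + sqrt(5)/2) + 5*(-1)*conj(0) + 5*(-1)*conj(0)
  = (2) + (2) + (-1 + sqrt(5)) + (-sqrt(5) - 1) + (-sqrt(5) - 1) + (-1 + sqrt(5)) + (0) + (0)
  = 0.
Dividing by |G| = 20 gives 0/20 = 0, matching the row-orthogonality relation <chi_2, chi_6> = [chi_2 = chi_6].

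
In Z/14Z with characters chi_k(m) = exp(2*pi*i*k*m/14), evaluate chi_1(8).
chi_1(8) = zeta_14^8 = exp(-6*I*pi/7)

Derivation: chi_1(8) = zeta_14^(1*8) = zeta_14^8. Since zeta_14^14 = 1, this equals zeta_14^8 = exp(2*pi*i*8/14) = exp(-6*I*pi/7).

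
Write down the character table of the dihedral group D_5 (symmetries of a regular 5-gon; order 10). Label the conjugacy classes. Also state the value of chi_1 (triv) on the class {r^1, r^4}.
Conjugacy classes: {e} of size 1, {r^1, r^4} of size 2, {r^2, r^3} of size 2, {s, sr, ..., sr^4} of size 5.
Character table:
  irrep \ class              {e} (size 1)  {r^1, r^4} (size 2)  {r^2, r^3} (size 2)  {s, sr, ..., sr^4} (size 5)
  chi_1 (triv)               1             1                    1                    1                          
  chi_2 (sign: r->1, s->-1)  1             1                    1                    -1                         
  chi_3 (2d, j=1)            2             -1/2 + sqrt(5)/2     -sqrt(5)/2 - 1/2     0                          
  chi_4 (2d, j=2)            2             -sqrt(5)/2 - 1/2     -1/2 + sqrt(5)/2     0                          

Spot check: chi_1 (triv) on {r^1, r^4} = 1.

Solution. D_5 has order 2*5 = 10 with 4 conjugacy classes, hence 4 irreducibles. Sum of squared dims 1 + 1 + 4 + 4 = 10 = |G|. Linear characters come from the abelianisation; the 2-dimensional irreps have character r^k -> 2*cos(2*pi*j*k/5), reflections -> 0.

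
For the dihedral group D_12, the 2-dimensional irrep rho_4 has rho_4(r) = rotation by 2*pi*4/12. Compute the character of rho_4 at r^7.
chi_{rho_4}(r^7) = 2*cos(2*pi*4*7/12) = -1

Solution. rho_4(r^7) is rotation by angle 2*pi*4*7/12, whose trace is 2*cos(2*pi*4*7/12) = -1.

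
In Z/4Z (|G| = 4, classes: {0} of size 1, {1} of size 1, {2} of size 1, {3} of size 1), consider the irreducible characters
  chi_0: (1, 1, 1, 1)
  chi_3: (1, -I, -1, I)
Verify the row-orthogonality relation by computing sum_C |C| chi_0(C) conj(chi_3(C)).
Sum = 0; so <chi_0, chi_3> = 0 (distinct irreducibles are orthogonal).

Derivation: Compute term by term over conjugacy classes (|C| * chi_0(C) * conj(chi_3(C))):
  1*(1)*conj(1) + 1*(1)*conj(-I) + 1*(1)*conj(-1) + 1*(1)*conj(I)
  = (1) + (I) + (-1) + (-I)
  = 0.
(Exp terms are combined using exp(i*s)*conj(exp(i*t)) = exp(i*(s-t)), and sums of them are collapsed using the identity that for every m > 1 the m distinct m-th roots of unity sum to 0, e.g. 1 + exp(2*I*pi/3) + exp(-2*I*pi/3) = 0.)
Dividing by |G| = 4 gives 0/4 = 0, matching the row-orthogonality relation <chi_0, chi_3> = [chi_0 = chi_3].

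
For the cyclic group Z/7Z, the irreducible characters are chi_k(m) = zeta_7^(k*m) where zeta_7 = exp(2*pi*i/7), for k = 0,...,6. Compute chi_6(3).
chi_6(3) = zeta_7^18 = exp(-6*I*pi/7)

Justification: chi_6(3) = zeta_7^(6*3) = zeta_7^18. Since zeta_7^7 = 1, this equals zeta_7^4 = exp(2*pi*i*4/7) = exp(-6*I*pi/7).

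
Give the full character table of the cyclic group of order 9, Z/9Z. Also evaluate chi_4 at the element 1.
Character table of Z/9Z (irreps indexed chi_0,...,chi_8 with chi_k(m) = zeta_9^(k*m), zeta_9 = exp(2*pi*i/9)):
  irrep \ class  {0} (size 1)  {1} (size 1)    {2} (size 1)    {3} (size 1)    {4} (size 1)    {5} (size 1)    {6} (size 1)    {7} (size 1)    {8} (size 1)  
  chi_0          1             1               1               1               1               1               1               1               1             
  chi_1          1             exp(2*I*pi/9)   exp(4*I*pi/9)   exp(2*I*pi/3)   exp(8*I*pi/9)   exp(-8*I*pi/9)  exp(-2*I*pi/3)  exp(-4*I*pi/9)  exp(-2*I*pi/9)
  chi_2          1             exp(4*I*pi/9)   exp(8*I*pi/9)   exp(-2*I*pi/3)  exp(-2*I*pi/9)  exp(2*I*pi/9)   exp(2*I*pi/3)   exp(-8*I*pi/9)  exp(-4*I*pi/9)
  chi_3          1             exp(2*I*pi/3)   exp(-2*I*pi/3)  1               exp(2*I*pi/3)   exp(-2*I*pi/3)  1               exp(2*I*pi/3)   exp(-2*I*pi/3)
  chi_4          1             exp(8*I*pi/9)   exp(-2*I*pi/9)  exp(2*I*pi/3)   exp(-4*I*pi/9)  exp(4*I*pi/9)   exp(-2*I*pi/3)  exp(2*I*pi/9)   exp(-8*I*pi/9)
  chi_5          1             exp(-8*I*pi/9)  exp(2*I*pi/9)   exp(-2*I*pi/3)  exp(4*I*pi/9)   exp(-4*I*pi/9)  exp(2*I*pi/3)   exp(-2*I*pi/9)  exp(8*I*pi/9) 
  chi_6          1             exp(-2*I*pi/3)  exp(2*I*pi/3)   1               exp(-2*I*pi/3)  exp(2*I*pi/3)   1               exp(-2*I*pi/3)  exp(2*I*pi/3) 
  chi_7          1             exp(-4*I*pi/9)  exp(-8*I*pi/9)  exp(2*I*pi/3)   exp(2*I*pi/9)   exp(-2*I*pi/9)  exp(-2*I*pi/3)  exp(8*I*pi/9)   exp(4*I*pi/9) 
  chi_8          1             exp(-2*I*pi/9)  exp(-4*I*pi/9)  exp(-2*I*pi/3)  exp(-8*I*pi/9)  exp(8*I*pi/9)   exp(2*I*pi/3)   exp(4*I*pi/9)   exp(2*I*pi/9) 

Spot check: chi_4(1) = zeta_9^(4*1) = zeta_9^4 = exp(8*I*pi/9).

Derivation: Z/9Z is abelian, so all 9 irreducible complex representations are 1-dimensional. They are given by chi_k(m) = zeta_9^(k*m) for k = 0,...,8. Row orthogonality: sum_m chi_k(m) conj(chi_l(m)) = 9 * [k = l].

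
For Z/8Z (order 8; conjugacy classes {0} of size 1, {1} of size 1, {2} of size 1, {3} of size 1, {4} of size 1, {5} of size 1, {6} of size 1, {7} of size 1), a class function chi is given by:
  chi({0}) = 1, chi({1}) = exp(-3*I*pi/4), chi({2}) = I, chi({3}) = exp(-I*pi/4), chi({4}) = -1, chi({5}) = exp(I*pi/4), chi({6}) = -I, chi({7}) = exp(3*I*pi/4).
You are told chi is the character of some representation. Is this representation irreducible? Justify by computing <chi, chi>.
Irreducible: <chi, chi> = 1.

Details: <chi, chi> = (1/|G|) sum_C |C| * |chi(C)|^2 = (1/8)[1*|1|^2 + 1*|exp(-3*I*pi/4)|^2 + 1*|I|^2 + 1*|exp(-I*pi/4)|^2 + 1*|-1|^2 + 1*|exp(I*pi/4)|^2 + 1*|-I|^2 + 1*|exp(3*I*pi/4)|^2]
  = (1/8)[(1) + (1) + (1) + (1) + (1) + (1) + (1) + (1)] = 8/8 = 1.
(Exp terms are combined using exp(i*s)*conj(exp(i*t)) = exp(i*(s-t)), and sums of them are collapsed using the identity that for every m > 1 the m distinct m-th roots of unity sum to 0, e.g. 1 + exp(2*I*pi/3) + exp(-2*I*pi/3) = 0.)
A character is irreducible iff <chi, chi> = 1, so this representation is irreducible.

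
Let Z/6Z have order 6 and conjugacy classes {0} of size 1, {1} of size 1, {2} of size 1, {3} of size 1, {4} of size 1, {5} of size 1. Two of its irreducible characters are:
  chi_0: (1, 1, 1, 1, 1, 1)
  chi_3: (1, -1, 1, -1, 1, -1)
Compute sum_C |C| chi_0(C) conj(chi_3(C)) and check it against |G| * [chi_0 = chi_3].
Sum = 0; so <chi_0, chi_3> = 0 (distinct irreducibles are orthogonal).

Justification: Compute term by term over conjugacy classes (|C| * chi_0(C) * conj(chi_3(C))):
  1*(1)*conj(1) + 1*(1)*conj(-1) + 1*(1)*conj(1) + 1*(1)*conj(-1) + 1*(1)*conj(1) + 1*(1)*conj(-1)
  = (1) + (-1) + (1) + (-1) + (1) + (-1)
  = 0.
(Exp terms are combined using exp(i*s)*conj(exp(i*t)) = exp(i*(s-t)), and sums of them are collapsed using the identity that for every m > 1 the m distinct m-th roots of unity sum to 0, e.g. 1 + exp(2*I*pi/3) + exp(-2*I*pi/3) = 0.)
Dividing by |G| = 6 gives 0/6 = 0, matching the row-orthogonality relation <chi_0, chi_3> = [chi_0 = chi_3].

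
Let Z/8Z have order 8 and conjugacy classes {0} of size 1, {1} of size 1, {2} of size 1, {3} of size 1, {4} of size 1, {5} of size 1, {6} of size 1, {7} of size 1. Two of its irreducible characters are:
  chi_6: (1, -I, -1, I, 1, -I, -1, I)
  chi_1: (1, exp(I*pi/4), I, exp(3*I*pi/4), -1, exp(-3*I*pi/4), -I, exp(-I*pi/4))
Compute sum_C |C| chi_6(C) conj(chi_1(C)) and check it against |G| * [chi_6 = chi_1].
Sum = 0; so <chi_6, chi_1> = 0 (distinct irreducibles are orthogonal).

Details: Compute term by term over conjugacy classes (|C| * chi_6(C) * conj(chi_1(C))):
  1*(1)*conj(1) + 1*(-I)*conj(exp(I*pi/4)) + 1*(-1)*conj(I) + 1*(I)*conj(exp(3*I*pi/4)) + 1*(1)*conj(-1) + 1*(-I)*conj(exp(-3*I*pi/4)) + 1*(-1)*conj(-I) + 1*(I)*conj(exp(-I*pi/4))
  = (1) + (-exp(I*pi/4)) + (I) + (exp(-I*pi/4)) + (-1) + (-exp(-3*I*pi/4)) + (-I) + (exp(3*I*pi/4))
  = 0.
(Exp terms are combined using exp(i*s)*conj(exp(i*t)) = exp(i*(s-t)), and sums of them are collapsed using the identity that for every m > 1 the m distinct m-th roots of unity sum to 0, e.g. 1 + exp(2*I*pi/3) + exp(-2*I*pi/3) = 0.)
Dividing by |G| = 8 gives 0/8 = 0, matching the row-orthogonality relation <chi_6, chi_1> = [chi_6 = chi_1].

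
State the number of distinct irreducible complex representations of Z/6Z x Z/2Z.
12

Details: The number of irreducible complex representations of a finite group equals its number of conjugacy classes. Z/6Z x Z/2Z is abelian of order 12, so every element is its own conjugacy class: 12 classes, so Z/6Z x Z/2Z (order 12) has exactly 12 irreducible complex representations.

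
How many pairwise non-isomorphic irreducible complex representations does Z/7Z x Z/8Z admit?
56

The number of irreducible complex representations of a finite group equals its number of conjugacy classes. Z/7Z x Z/8Z is abelian of order 56, so every element is its own conjugacy class: 56 classes, so Z/7Z x Z/8Z (order 56) has exactly 56 irreducible complex representations.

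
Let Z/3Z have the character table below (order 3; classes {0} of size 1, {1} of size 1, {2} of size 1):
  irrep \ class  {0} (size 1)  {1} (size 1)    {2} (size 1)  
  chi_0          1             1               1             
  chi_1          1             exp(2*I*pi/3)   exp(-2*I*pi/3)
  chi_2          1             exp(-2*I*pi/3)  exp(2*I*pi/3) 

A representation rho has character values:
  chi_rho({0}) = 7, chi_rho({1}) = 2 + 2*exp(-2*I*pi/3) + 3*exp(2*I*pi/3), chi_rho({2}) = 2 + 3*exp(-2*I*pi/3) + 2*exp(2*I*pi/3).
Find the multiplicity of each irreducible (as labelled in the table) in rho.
Multiplicities: chi_0: 2, chi_1: 3, chi_2: 2.

Justification: Use <chi_rho, chi> = (1/|G|) sum_C |C| * chi_rho(C) * conj(chi(C)) with |G| = 3 for each irreducible chi in the table:
  <chi_rho, chi_0> = (1/3)[1*(7)*conj(1) + 1*(2 + 2*exp(-2*I*pi/3) + 3*exp(2*I*pi/3))*conj(1) + 1*(2 + 3*exp(-2*I*pi/3) + 2*exp(2*I*pi/3))*conj(1)]
      = (1/3)[(7) + (2 + 2*exp(-2*I*pi/3) + 3*exp(2*I*pi/3)) + (2 + 3*exp(-2*I*pi/3) + 2*exp(2*I*pi/3))] = 6/3 = 2
  <chi_rho, chi_1> = (1/3)[1*(7)*conj(1) + 1*(2 + 2*exp(-2*I*pi/3) + 3*exp(2*I*pi/3))*conj(exp(2*I*pi/3)) + 1*(2 + 3*exp(-2*I*pi/3) + 2*exp(2*I*pi/3))*conj(exp(-2*I*pi/3))]
      = (1/3)[(7) + (1) + (1)] = 9/3 = 3
  <chi_rho, chi_2> = (1/3)[1*(7)*conj(1) + 1*(2 + 2*exp(-2*I*pi/3) + 3*exp(2*I*pi/3))*conj(exp(-2*I*pi/3)) + 1*(2 + 3*exp(-2*I*pi/3) + 2*exp(2*I*pi/3))*conj(exp(2*I*pi/3))]
      = (1/3)[(7) + (2 + 3*exp(-2*I*pi/3) + 2*exp(2*I*pi/3)) + (2 + 2*exp(-2*I*pi/3) + 3*exp(2*I*pi/3))] = 6/3 = 2
(Exp terms are combined using exp(i*s)*conj(exp(i*t)) = exp(i*(s-t)), and sums of them are collapsed using the identity that for every m > 1 the m distinct m-th roots of unity sum to 0, e.g. 1 + exp(2*I*pi/3) + exp(-2*I*pi/3) = 0.)
Dimension check: dim(rho) = sum (mult * dim) = 2*1 + 3*1 + 2*1 = 7 = chi_rho(e) = 7.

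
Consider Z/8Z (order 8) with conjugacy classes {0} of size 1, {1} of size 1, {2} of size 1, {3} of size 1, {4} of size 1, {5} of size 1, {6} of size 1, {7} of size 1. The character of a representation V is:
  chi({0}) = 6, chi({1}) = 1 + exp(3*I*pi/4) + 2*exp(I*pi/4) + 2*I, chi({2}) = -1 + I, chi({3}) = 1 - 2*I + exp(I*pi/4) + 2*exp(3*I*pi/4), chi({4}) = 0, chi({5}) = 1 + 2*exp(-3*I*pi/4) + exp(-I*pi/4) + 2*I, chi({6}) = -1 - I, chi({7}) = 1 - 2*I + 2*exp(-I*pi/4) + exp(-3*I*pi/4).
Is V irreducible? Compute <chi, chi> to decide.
Not irreducible (reducible): <chi, chi> = 10 > 1.

Derivation: <chi, chi> = (1/|G|) sum_C |C| * |chi(C)|^2 = (1/8)[1*|6|^2 + 1*|1 + exp(3*I*pi/4) + 2*exp(I*pi/4) + 2*I|^2 + 1*|-1 + I|^2 + 1*|1 - 2*I + exp(I*pi/4) + 2*exp(3*I*pi/4)|^2 + 1*|0|^2 + 1*|1 + 2*exp(-3*I*pi/4) + exp(-I*pi/4) + 2*I|^2 + 1*|-1 - I|^2 + 1*|1 - 2*I + 2*exp(-I*pi/4) + exp(-3*I*pi/4)|^2]
  = (1/8)[(36) + (10 + 4*exp(-I*pi/4) - 3*exp(3*I*pi/4) - exp(-3*I*pi/4) + 6*exp(I*pi/4)) + (2) + (10 + 6*exp(-3*I*pi/4) - exp(I*pi/4) - 3*exp(-I*pi/4) + 4*exp(3*I*pi/4)) + (0) + (10 + 6*exp(-3*I*pi/4) - exp(I*pi/4) - 3*exp(-I*pi/4) + 4*exp(3*I*pi/4)) + (2) + (10 + 4*exp(-I*pi/4) - 3*exp(3*I*pi/4) - exp(-3*I*pi/4) + 6*exp(I*pi/4))] = 80/8 = 10.
(Exp terms are combined using exp(i*s)*conj(exp(i*t)) = exp(i*(s-t)), and sums of them are collapsed using the identity that for every m > 1 the m distinct m-th roots of unity sum to 0, e.g. 1 + exp(2*I*pi/3) + exp(-2*I*pi/3) = 0.)
A character is irreducible iff <chi, chi> = 1, so this representation is reducible.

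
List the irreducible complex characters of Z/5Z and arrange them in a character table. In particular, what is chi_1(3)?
Character table of Z/5Z (irreps indexed chi_0,...,chi_4 with chi_k(m) = zeta_5^(k*m), zeta_5 = exp(2*pi*i/5)):
  irrep \ class  {0} (size 1)  {1} (size 1)    {2} (size 1)    {3} (size 1)    {4} (size 1)  
  chi_0          1             1               1               1               1             
  chi_1          1             exp(2*I*pi/5)   exp(4*I*pi/5)   exp(-4*I*pi/5)  exp(-2*I*pi/5)
  chi_2          1             exp(4*I*pi/5)   exp(-2*I*pi/5)  exp(2*I*pi/5)   exp(-4*I*pi/5)
  chi_3          1             exp(-4*I*pi/5)  exp(2*I*pi/5)   exp(-2*I*pi/5)  exp(4*I*pi/5) 
  chi_4          1             exp(-2*I*pi/5)  exp(-4*I*pi/5)  exp(4*I*pi/5)   exp(2*I*pi/5) 

Spot check: chi_1(3) = zeta_5^(1*3) = zeta_5^3 = exp(-4*I*pi/5).

Explanation: Z/5Z is abelian, so all 5 irreducible complex representations are 1-dimensional. They are given by chi_k(m) = zeta_5^(k*m) for k = 0,...,4. Row orthogonality: sum_m chi_k(m) conj(chi_l(m)) = 5 * [k = l].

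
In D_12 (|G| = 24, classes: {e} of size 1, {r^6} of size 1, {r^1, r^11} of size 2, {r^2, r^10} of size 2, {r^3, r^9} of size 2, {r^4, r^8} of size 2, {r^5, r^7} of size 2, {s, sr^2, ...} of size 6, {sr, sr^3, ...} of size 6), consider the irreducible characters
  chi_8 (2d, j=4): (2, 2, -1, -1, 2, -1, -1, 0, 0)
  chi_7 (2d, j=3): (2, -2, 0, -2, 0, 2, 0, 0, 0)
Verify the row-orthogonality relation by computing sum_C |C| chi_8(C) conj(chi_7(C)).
Sum = 0; so <chi_8, chi_7> = 0 (distinct irreducibles are orthogonal).

Reasoning: Compute term by term over conjugacy classes (|C| * chi_8(C) * conj(chi_7(C))):
  1*(2)*conj(2) + 1*(2)*conj(-2) + 2*(-1)*conj(0) + 2*(-1)*conj(-2) + 2*(2)*conj(0) + 2*(-1)*conj(2) + 2*(-1)*conj(0) + 6*(0)*conj(0) + 6*(0)*conj(0)
  = (4) + (-4) + (0) + (4) + (0) + (-4) + (0) + (0) + (0)
  = 0.
Dividing by |G| = 24 gives 0/24 = 0, matching the row-orthogonality relation <chi_8, chi_7> = [chi_8 = chi_7].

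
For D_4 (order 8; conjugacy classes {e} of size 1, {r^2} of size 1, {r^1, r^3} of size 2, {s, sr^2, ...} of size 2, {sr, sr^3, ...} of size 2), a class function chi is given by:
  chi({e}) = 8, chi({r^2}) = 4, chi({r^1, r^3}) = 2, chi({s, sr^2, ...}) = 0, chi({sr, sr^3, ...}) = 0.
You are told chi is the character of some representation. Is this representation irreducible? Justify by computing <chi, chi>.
Not irreducible (reducible): <chi, chi> = 11 > 1.

Proof sketch: <chi, chi> = (1/|G|) sum_C |C| * |chi(C)|^2 = (1/8)[1*|8|^2 + 1*|4|^2 + 2*|2|^2 + 2*|0|^2 + 2*|0|^2]
  = (1/8)[(64) + (16) + (8) + (0) + (0)] = 88/8 = 11.
A character is irreducible iff <chi, chi> = 1, so this representation is reducible.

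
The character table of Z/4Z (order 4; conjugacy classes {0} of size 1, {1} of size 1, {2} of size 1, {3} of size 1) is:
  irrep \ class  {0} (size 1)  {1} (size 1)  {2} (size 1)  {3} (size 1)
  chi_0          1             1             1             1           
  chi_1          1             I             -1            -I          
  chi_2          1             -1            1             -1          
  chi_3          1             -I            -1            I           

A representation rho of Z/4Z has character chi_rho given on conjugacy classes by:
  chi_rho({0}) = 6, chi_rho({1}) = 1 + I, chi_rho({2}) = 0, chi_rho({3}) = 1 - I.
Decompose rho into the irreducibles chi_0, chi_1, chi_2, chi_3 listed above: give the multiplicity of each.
Multiplicities: chi_0: 2, chi_1: 2, chi_2: 1, chi_3: 1.

Explanation: Use <chi_rho, chi> = (1/|G|) sum_C |C| * chi_rho(C) * conj(chi(C)) with |G| = 4 for each irreducible chi in the table:
  <chi_rho, chi_0> = (1/4)[1*(6)*conj(1) + 1*(1 + I)*conj(1) + 1*(0)*conj(1) + 1*(1 - I)*conj(1)]
      = (1/4)[(6) + (1 + I) + (0) + (1 - I)] = 8/4 = 2
  <chi_rho, chi_1> = (1/4)[1*(6)*conj(1) + 1*(1 + I)*conj(I) + 1*(0)*conj(-1) + 1*(1 - I)*conj(-I)]
      = (1/4)[(6) + (1 - I) + (0) + (1 + I)] = 8/4 = 2
  <chi_rho, chi_2> = (1/4)[1*(6)*conj(1) + 1*(1 + I)*conj(-1) + 1*(0)*conj(1) + 1*(1 - I)*conj(-1)]
      = (1/4)[(6) + (-1 - I) + (0) + (-1 + I)] = 4/4 = 1
  <chi_rho, chi_3> = (1/4)[1*(6)*conj(1) + 1*(1 + I)*conj(-I) + 1*(0)*conj(-1) + 1*(1 - I)*conj(I)]
      = (1/4)[(6) + (-1 + I) + (0) + (-1 - I)] = 4/4 = 1
(Exp terms are combined using exp(i*s)*conj(exp(i*t)) = exp(i*(s-t)), and sums of them are collapsed using the identity that for every m > 1 the m distinct m-th roots of unity sum to 0, e.g. 1 + exp(2*I*pi/3) + exp(-2*I*pi/3) = 0.)
Dimension check: dim(rho) = sum (mult * dim) = 2*1 + 2*1 + 1*1 + 1*1 = 6 = chi_rho(e) = 6.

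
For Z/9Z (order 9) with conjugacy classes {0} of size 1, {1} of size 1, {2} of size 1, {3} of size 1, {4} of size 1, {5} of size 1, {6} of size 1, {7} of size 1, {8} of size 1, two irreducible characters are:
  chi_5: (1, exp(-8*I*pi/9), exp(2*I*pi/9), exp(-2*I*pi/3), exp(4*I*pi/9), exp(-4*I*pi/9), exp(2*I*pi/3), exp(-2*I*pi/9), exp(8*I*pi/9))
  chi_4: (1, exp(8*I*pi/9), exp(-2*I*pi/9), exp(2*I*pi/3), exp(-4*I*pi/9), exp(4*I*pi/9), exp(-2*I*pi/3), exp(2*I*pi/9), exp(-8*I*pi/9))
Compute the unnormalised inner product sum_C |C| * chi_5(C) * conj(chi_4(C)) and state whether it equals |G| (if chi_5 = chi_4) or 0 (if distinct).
Sum = 0; so <chi_5, chi_4> = 0 (distinct irreducibles are orthogonal).

Justification: Compute term by term over conjugacy classes (|C| * chi_5(C) * conj(chi_4(C))):
  1*(1)*conj(1) + 1*(exp(-8*I*pi/9))*conj(exp(8*I*pi/9)) + 1*(exp(2*I*pi/9))*conj(exp(-2*I*pi/9)) + 1*(exp(-2*I*pi/3))*conj(exp(2*I*pi/3)) + 1*(exp(4*I*pi/9))*conj(exp(-4*I*pi/9)) + 1*(exp(-4*I*pi/9))*conj(exp(4*I*pi/9)) + 1*(exp(2*I*pi/3))*conj(exp(-2*I*pi/3)) + 1*(exp(-2*I*pi/9))*conj(exp(2*I*pi/9)) + 1*(exp(8*I*pi/9))*conj(exp(-8*I*pi/9))
  = (1) + (exp(2*I*pi/9)) + (exp(4*I*pi/9)) + (exp(2*I*pi/3)) + (exp(8*I*pi/9)) + (exp(-8*I*pi/9)) + (exp(-2*I*pi/3)) + (exp(-4*I*pi/9)) + (exp(-2*I*pi/9))
  = 0.
(Exp terms are combined using exp(i*s)*conj(exp(i*t)) = exp(i*(s-t)), and sums of them are collapsed using the identity that for every m > 1 the m distinct m-th roots of unity sum to 0, e.g. 1 + exp(2*I*pi/3) + exp(-2*I*pi/3) = 0.)
Dividing by |G| = 9 gives 0/9 = 0, matching the row-orthogonality relation <chi_5, chi_4> = [chi_5 = chi_4].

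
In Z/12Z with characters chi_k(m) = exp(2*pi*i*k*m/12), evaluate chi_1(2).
chi_1(2) = zeta_12^2 = exp(I*pi/3)

Proof sketch: chi_1(2) = zeta_12^(1*2) = zeta_12^2. Since zeta_12^12 = 1, this equals zeta_12^2 = exp(2*pi*i*2/12) = exp(I*pi/3).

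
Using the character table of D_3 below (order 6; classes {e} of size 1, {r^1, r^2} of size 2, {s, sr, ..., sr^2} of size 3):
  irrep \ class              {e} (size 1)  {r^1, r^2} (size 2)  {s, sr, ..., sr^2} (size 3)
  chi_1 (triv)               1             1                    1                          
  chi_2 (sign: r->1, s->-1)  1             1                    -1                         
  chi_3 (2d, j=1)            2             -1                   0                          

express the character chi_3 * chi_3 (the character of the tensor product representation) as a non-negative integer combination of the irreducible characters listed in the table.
chi_3 tensor chi_3 = chi_1 + chi_2 + chi_3 (all other irreducibles have multiplicity 0).

Justification: The character of a tensor product is the pointwise product (chi_3 * chi_3)(C) = chi_3(C) * chi_3(C):
  {e}: (2)*(2), {r^1, r^2}: (-1)*(-1), {s, sr, ..., sr^2}: (0)*(0)
so (chi_3 * chi_3) takes values
  {e} -> 4, {r^1, r^2} -> 1, {s, sr, ..., sr^2} -> 0.
Now take the inner product of this character with each irreducible chi from the table, <chi_3*chi_3, chi> = (1/6) sum_C |C| (chi_3*chi_3)(C) conj(chi(C)):
  <chi_3*chi_3, chi_1> = (1/6)[1*(4)*conj(1) + 2*(1)*conj(1) + 3*(0)*conj(1)]
      = (1/6)[(4) + (2) + (0)] = 6/6 = 1
  <chi_3*chi_3, chi_2> = (1/6)[1*(4)*conj(1) + 2*(1)*conj(1) + 3*(0)*conj(-1)]
      = (1/6)[(4) + (2) + (0)] = 6/6 = 1
  <chi_3*chi_3, chi_3> = (1/6)[1*(4)*conj(2) + 2*(1)*conj(-1) + 3*(0)*conj(0)]
      = (1/6)[(8) + (-2) + (0)] = 6/6 = 1
Hence the multiplicities are chi_1: 1, chi_2: 1, chi_3: 1. Dimension check: dim(chi_3)*dim(chi_3) = 2*2 = 4 and sum (mult * dim) = 1*1 + 1*1 + 1*2 = 4.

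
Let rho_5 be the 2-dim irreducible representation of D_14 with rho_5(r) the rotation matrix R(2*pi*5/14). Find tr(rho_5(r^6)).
chi_{rho_5}(r^6) = 2*cos(2*pi*5*6/14) = 2*cos(30*pi/7)

Proof sketch: rho_5(r^6) is rotation by angle 2*pi*5*6/14, whose trace is 2*cos(2*pi*5*6/14) = 2*cos(30*pi/7).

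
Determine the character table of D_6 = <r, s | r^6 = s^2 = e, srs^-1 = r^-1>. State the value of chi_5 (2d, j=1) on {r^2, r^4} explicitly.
Conjugacy classes: {e} of size 1, {r^3} of size 1, {r^1, r^5} of size 2, {r^2, r^4} of size 2, {s, sr^2, ...} of size 3, {sr, sr^3, ...} of size 3.
Character table:
  irrep \ class              {e} (size 1)  {r^3} (size 1)  {r^1, r^5} (size 2)  {r^2, r^4} (size 2)  {s, sr^2, ...} (size 3)  {sr, sr^3, ...} (size 3)
  chi_1 (triv)               1             1               1                    1                    1                        1                       
  chi_2 (sign: r->1, s->-1)  1             1               1                    1                    -1                       -1                      
  chi_3 (r->-1, s->1)        1             -1              -1                   1                    1                        -1                      
  chi_4 (r->-1, s->-1)       1             -1              -1                   1                    -1                       1                       
  chi_5 (2d, j=1)            2             -2              1                    -1                   0                        0                       
  chi_6 (2d, j=2)            2             2               -1                   -1                   0                        0                       

Spot check: chi_5 (2d, j=1) on {r^2, r^4} = -1.

Working: D_6 has order 2*6 = 12 with 6 conjugacy classes, hence 6 irreducibles. Sum of squared dims 1 + 1 + 1 + 1 + 4 + 4 = 12 = |G|. Linear characters come from the abelianisation; the 2-dimensional irreps have character r^k -> 2*cos(2*pi*j*k/6), reflections -> 0.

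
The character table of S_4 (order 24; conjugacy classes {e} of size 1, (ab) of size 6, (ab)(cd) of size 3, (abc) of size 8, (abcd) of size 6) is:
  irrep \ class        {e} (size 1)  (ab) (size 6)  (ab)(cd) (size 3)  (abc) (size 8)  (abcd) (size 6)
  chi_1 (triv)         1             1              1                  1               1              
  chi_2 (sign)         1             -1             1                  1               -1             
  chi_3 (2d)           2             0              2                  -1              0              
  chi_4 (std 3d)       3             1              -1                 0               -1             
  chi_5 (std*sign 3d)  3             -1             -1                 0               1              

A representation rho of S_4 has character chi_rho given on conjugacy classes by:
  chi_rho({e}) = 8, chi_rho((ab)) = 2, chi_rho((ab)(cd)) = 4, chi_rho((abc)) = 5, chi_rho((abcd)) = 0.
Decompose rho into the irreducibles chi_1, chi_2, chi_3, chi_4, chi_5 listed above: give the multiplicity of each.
Multiplicities: chi_1: 3, chi_2: 2, chi_3: 0, chi_4: 1, chi_5: 0.

Why: Use <chi_rho, chi> = (1/|G|) sum_C |C| * chi_rho(C) * conj(chi(C)) with |G| = 24 for each irreducible chi in the table:
  <chi_rho, chi_1> = (1/24)[1*(8)*conj(1) + 6*(2)*conj(1) + 3*(4)*conj(1) + 8*(5)*conj(1) + 6*(0)*conj(1)]
      = (1/24)[(8) + (12) + (12) + (40) + (0)] = 72/24 = 3
  <chi_rho, chi_2> = (1/24)[1*(8)*conj(1) + 6*(2)*conj(-1) + 3*(4)*conj(1) + 8*(5)*conj(1) + 6*(0)*conj(-1)]
      = (1/24)[(8) + (-12) + (12) + (40) + (0)] = 48/24 = 2
  <chi_rho, chi_3> = (1/24)[1*(8)*conj(2) + 6*(2)*conj(0) + 3*(4)*conj(2) + 8*(5)*conj(-1) + 6*(0)*conj(0)]
      = (1/24)[(16) + (0) + (24) + (-40) + (0)] = 0/24 = 0
  <chi_rho, chi_4> = (1/24)[1*(8)*conj(3) + 6*(2)*conj(1) + 3*(4)*conj(-1) + 8*(5)*conj(0) + 6*(0)*conj(-1)]
      = (1/24)[(24) + (12) + (-12) + (0) + (0)] = 24/24 = 1
  <chi_rho, chi_5> = (1/24)[1*(8)*conj(3) + 6*(2)*conj(-1) + 3*(4)*conj(-1) + 8*(5)*conj(0) + 6*(0)*conj(1)]
      = (1/24)[(24) + (-12) + (-12) + (0) + (0)] = 0/24 = 0
Dimension check: dim(rho) = sum (mult * dim) = 3*1 + 2*1 + 0*2 + 1*3 + 0*3 = 8 = chi_rho(e) = 8.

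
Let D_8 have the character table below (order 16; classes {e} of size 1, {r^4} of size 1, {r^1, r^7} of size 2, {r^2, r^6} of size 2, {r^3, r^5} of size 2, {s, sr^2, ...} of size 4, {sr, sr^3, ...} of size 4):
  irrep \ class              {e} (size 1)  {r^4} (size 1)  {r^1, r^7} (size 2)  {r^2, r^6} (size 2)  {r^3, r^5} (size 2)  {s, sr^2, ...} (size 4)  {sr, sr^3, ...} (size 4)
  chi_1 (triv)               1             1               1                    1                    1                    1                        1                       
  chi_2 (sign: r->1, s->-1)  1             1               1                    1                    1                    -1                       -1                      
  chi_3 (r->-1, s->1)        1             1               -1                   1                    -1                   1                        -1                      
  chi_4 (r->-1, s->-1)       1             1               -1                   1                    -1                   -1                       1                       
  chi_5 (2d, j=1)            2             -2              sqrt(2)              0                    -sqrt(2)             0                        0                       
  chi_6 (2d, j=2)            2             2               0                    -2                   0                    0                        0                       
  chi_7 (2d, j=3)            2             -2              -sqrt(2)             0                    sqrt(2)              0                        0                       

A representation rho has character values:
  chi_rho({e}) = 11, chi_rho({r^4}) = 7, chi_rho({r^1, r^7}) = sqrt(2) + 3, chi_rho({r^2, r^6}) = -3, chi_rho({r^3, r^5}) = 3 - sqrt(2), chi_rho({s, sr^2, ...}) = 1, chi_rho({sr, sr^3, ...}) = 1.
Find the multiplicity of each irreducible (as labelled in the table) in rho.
Multiplicities: chi_1: 2, chi_2: 1, chi_3: 0, chi_4: 0, chi_5: 1, chi_6: 3, chi_7: 0.

Use <chi_rho, chi> = (1/|G|) sum_C |C| * chi_rho(C) * conj(chi(C)) with |G| = 16 for each irreducible chi in the table:
  <chi_rho, chi_1> = (1/16)[1*(11)*conj(1) + 1*(7)*conj(1) + 2*(sqrt(2) + 3)*conj(1) + 2*(-3)*conj(1) + 2*(3 - sqrt(2))*conj(1) + 4*(1)*conj(1) + 4*(1)*conj(1)]
      = (1/16)[(11) + (7) + (2*sqrt(2) + 6) + (-6) + (6 - 2*sqrt(2)) + (4) + (4)] = 32/16 = 2
  <chi_rho, chi_2> = (1/16)[1*(11)*conj(1) + 1*(7)*conj(1) + 2*(sqrt(2) + 3)*conj(1) + 2*(-3)*conj(1) + 2*(3 - sqrt(2))*conj(1) + 4*(1)*conj(-1) + 4*(1)*conj(-1)]
      = (1/16)[(11) + (7) + (2*sqrt(2) + 6) + (-6) + (6 - 2*sqrt(2)) + (-4) + (-4)] = 16/16 = 1
  <chi_rho, chi_3> = (1/16)[1*(11)*conj(1) + 1*(7)*conj(1) + 2*(sqrt(2) + 3)*conj(-1) + 2*(-3)*conj(1) + 2*(3 - sqrt(2))*conj(-1) + 4*(1)*conj(1) + 4*(1)*conj(-1)]
      = (1/16)[(11) + (7) + (-6 - 2*sqrt(2)) + (-6) + (-6 + 2*sqrt(2)) + (4) + (-4)] = 0/16 = 0
  <chi_rho, chi_4> = (1/16)[1*(11)*conj(1) + 1*(7)*conj(1) + 2*(sqrt(2) + 3)*conj(-1) + 2*(-3)*conj(1) + 2*(3 - sqrt(2))*conj(-1) + 4*(1)*conj(-1) + 4*(1)*conj(1)]
      = (1/16)[(11) + (7) + (-6 - 2*sqrt(2)) + (-6) + (-6 + 2*sqrt(2)) + (-4) + (4)] = 0/16 = 0
  <chi_rho, chi_5> = (1/16)[1*(11)*conj(2) + 1*(7)*conj(-2) + 2*(sqrt(2) + 3)*conj(sqrt(2)) + 2*(-3)*conj(0) + 2*(3 - sqrt(2))*conj(-sqrt(2)) + 4*(1)*conj(0) + 4*(1)*conj(0)]
      = (1/16)[(22) + (-14) + (4 + 6*sqrt(2)) + (0) + (4 - 6*sqrt(2)) + (0) + (0)] = 16/16 = 1
  <chi_rho, chi_6> = (1/16)[1*(11)*conj(2) + 1*(7)*conj(2) + 2*(sqrt(2) + 3)*conj(0) + 2*(-3)*conj(-2) + 2*(3 - sqrt(2))*conj(0) + 4*(1)*conj(0) + 4*(1)*conj(0)]
      = (1/16)[(22) + (14) + (0) + (12) + (0) + (0) + (0)] = 48/16 = 3
  <chi_rho, chi_7> = (1/16)[1*(11)*conj(2) + 1*(7)*conj(-2) + 2*(sqrt(2) + 3)*conj(-sqrt(2)) + 2*(-3)*conj(0) + 2*(3 - sqrt(2))*conj(sqrt(2)) + 4*(1)*conj(0) + 4*(1)*conj(0)]
      = (1/16)[(22) + (-14) + (-6*sqrt(2) - 4) + (0) + (-4 + 6*sqrt(2)) + (0) + (0)] = 0/16 = 0
Dimension check: dim(rho) = sum (mult * dim) = 2*1 + 1*1 + 0*1 + 0*1 + 1*2 + 3*2 + 0*2 = 11 = chi_rho(e) = 11.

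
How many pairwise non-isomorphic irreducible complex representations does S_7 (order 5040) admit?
15

Reasoning: The number of irreducible complex representations of a finite group equals its number of conjugacy classes. Conjugacy classes in S_7 correspond to cycle types, i.e. partitions of 7; there are p(7) = 15 of them, so S_7 (order 5040) has exactly 15 irreducible complex representations.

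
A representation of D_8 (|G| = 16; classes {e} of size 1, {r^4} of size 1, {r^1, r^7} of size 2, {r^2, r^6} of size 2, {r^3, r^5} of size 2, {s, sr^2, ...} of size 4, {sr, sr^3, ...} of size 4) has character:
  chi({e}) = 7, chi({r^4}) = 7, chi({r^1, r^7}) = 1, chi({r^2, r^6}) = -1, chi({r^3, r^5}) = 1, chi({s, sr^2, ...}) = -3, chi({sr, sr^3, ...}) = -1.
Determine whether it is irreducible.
Not irreducible (reducible): <chi, chi> = 9 > 1.

Reasoning: <chi, chi> = (1/|G|) sum_C |C| * |chi(C)|^2 = (1/16)[1*|7|^2 + 1*|7|^2 + 2*|1|^2 + 2*|-1|^2 + 2*|1|^2 + 4*|-3|^2 + 4*|-1|^2]
  = (1/16)[(49) + (49) + (2) + (2) + (2) + (36) + (4)] = 144/16 = 9.
A character is irreducible iff <chi, chi> = 1, so this representation is reducible.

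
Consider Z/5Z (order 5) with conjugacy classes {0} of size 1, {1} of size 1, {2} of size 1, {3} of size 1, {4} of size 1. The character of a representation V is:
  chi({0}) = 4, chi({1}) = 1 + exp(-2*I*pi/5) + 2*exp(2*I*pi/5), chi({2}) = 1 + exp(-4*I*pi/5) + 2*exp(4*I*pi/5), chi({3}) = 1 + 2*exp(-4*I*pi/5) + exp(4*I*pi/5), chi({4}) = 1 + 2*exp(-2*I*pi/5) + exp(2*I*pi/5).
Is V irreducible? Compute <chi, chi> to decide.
Not irreducible (reducible): <chi, chi> = 6 > 1.

Derivation: <chi, chi> = (1/|G|) sum_C |C| * |chi(C)|^2 = (1/5)[1*|4|^2 + 1*|1 + exp(-2*I*pi/5) + 2*exp(2*I*pi/5)|^2 + 1*|1 + exp(-4*I*pi/5) + 2*exp(4*I*pi/5)|^2 + 1*|1 + 2*exp(-4*I*pi/5) + exp(4*I*pi/5)|^2 + 1*|1 + 2*exp(-2*I*pi/5) + exp(2*I*pi/5)|^2]
  = (1/5)[(16) + (6 + 3*exp(-2*I*pi/5) + 2*exp(-4*I*pi/5) + 2*exp(4*I*pi/5) + 3*exp(2*I*pi/5)) + (6 + 2*exp(-2*I*pi/5) + 3*exp(-4*I*pi/5) + 3*exp(4*I*pi/5) + 2*exp(2*I*pi/5)) + (6 + 2*exp(-2*I*pi/5) + 3*exp(-4*I*pi/5) + 3*exp(4*I*pi/5) + 2*exp(2*I*pi/5)) + (6 + 3*exp(-2*I*pi/5) + 2*exp(-4*I*pi/5) + 2*exp(4*I*pi/5) + 3*exp(2*I*pi/5))] = 30/5 = 6.
(Exp terms are combined using exp(i*s)*conj(exp(i*t)) = exp(i*(s-t)), and sums of them are collapsed using the identity that for every m > 1 the m distinct m-th roots of unity sum to 0, e.g. 1 + exp(2*I*pi/3) + exp(-2*I*pi/3) = 0.)
A character is irreducible iff <chi, chi> = 1, so this representation is reducible.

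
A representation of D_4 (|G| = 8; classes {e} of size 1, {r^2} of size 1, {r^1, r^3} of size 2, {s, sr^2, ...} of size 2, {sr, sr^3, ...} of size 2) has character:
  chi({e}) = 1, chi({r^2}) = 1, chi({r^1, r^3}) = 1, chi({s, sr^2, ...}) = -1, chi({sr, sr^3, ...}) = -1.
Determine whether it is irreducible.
Irreducible: <chi, chi> = 1.

Justification: <chi, chi> = (1/|G|) sum_C |C| * |chi(C)|^2 = (1/8)[1*|1|^2 + 1*|1|^2 + 2*|1|^2 + 2*|-1|^2 + 2*|-1|^2]
  = (1/8)[(1) + (1) + (2) + (2) + (2)] = 8/8 = 1.
A character is irreducible iff <chi, chi> = 1, so this representation is irreducible.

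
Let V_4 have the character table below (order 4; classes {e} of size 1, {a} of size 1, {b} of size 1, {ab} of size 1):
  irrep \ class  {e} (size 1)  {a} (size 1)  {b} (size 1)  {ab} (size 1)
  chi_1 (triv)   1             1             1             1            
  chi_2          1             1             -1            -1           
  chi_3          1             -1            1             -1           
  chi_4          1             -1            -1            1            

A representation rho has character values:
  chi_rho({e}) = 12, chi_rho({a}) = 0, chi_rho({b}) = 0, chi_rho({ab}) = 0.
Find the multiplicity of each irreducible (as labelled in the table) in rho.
Multiplicities: chi_1: 3, chi_2: 3, chi_3: 3, chi_4: 3.

Reasoning: Use <chi_rho, chi> = (1/|G|) sum_C |C| * chi_rho(C) * conj(chi(C)) with |G| = 4 for each irreducible chi in the table:
  <chi_rho, chi_1> = (1/4)[1*(12)*conj(1) + 1*(0)*conj(1) + 1*(0)*conj(1) + 1*(0)*conj(1)]
      = (1/4)[(12) + (0) + (0) + (0)] = 12/4 = 3
  <chi_rho, chi_2> = (1/4)[1*(12)*conj(1) + 1*(0)*conj(1) + 1*(0)*conj(-1) + 1*(0)*conj(-1)]
      = (1/4)[(12) + (0) + (0) + (0)] = 12/4 = 3
  <chi_rho, chi_3> = (1/4)[1*(12)*conj(1) + 1*(0)*conj(-1) + 1*(0)*conj(1) + 1*(0)*conj(-1)]
      = (1/4)[(12) + (0) + (0) + (0)] = 12/4 = 3
  <chi_rho, chi_4> = (1/4)[1*(12)*conj(1) + 1*(0)*conj(-1) + 1*(0)*conj(-1) + 1*(0)*conj(1)]
      = (1/4)[(12) + (0) + (0) + (0)] = 12/4 = 3
Dimension check: dim(rho) = sum (mult * dim) = 3*1 + 3*1 + 3*1 + 3*1 = 12 = chi_rho(e) = 12.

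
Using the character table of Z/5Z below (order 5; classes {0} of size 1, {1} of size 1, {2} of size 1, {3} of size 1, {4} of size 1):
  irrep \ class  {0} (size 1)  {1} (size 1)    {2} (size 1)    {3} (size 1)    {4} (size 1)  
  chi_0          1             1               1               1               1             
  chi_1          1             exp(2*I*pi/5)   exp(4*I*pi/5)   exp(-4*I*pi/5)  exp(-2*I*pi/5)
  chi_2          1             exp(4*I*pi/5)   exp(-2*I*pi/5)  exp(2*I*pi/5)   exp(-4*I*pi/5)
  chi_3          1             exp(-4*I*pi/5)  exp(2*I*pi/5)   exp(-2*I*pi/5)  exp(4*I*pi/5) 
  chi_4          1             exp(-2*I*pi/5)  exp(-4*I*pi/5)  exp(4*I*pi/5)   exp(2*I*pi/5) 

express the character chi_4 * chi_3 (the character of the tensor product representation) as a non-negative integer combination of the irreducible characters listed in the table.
chi_4 tensor chi_3 = chi_2 (all other irreducibles have multiplicity 0).

Derivation: The character of a tensor product is the pointwise product (chi_4 * chi_3)(C) = chi_4(C) * chi_3(C):
  {0}: (1)*(1), {1}: (exp(-2*I*pi/5))*(exp(-4*I*pi/5)), {2}: (exp(-4*I*pi/5))*(exp(2*I*pi/5)), {3}: (exp(4*I*pi/5))*(exp(-2*I*pi/5)), {4}: (exp(2*I*pi/5))*(exp(4*I*pi/5))
so (chi_4 * chi_3) takes values
  {0} -> 1, {1} -> exp(4*I*pi/5), {2} -> exp(-2*I*pi/5), {3} -> exp(2*I*pi/5), {4} -> exp(-4*I*pi/5).
Now take the inner product of this character with each irreducible chi from the table, <chi_4*chi_3, chi> = (1/5) sum_C |C| (chi_4*chi_3)(C) conj(chi(C)):
  <chi_4*chi_3, chi_0> = (1/5)[1*(1)*conj(1) + 1*(exp(4*I*pi/5))*conj(1) + 1*(exp(-2*I*pi/5))*conj(1) + 1*(exp(2*I*pi/5))*conj(1) + 1*(exp(-4*I*pi/5))*conj(1)]
      = (1/5)[(1) + (exp(4*I*pi/5)) + (exp(-2*I*pi/5)) + (exp(2*I*pi/5)) + (exp(-4*I*pi/5))] = 0/5 = 0
  <chi_4*chi_3, chi_1> = (1/5)[1*(1)*conj(1) + 1*(exp(4*I*pi/5))*conj(exp(2*I*pi/5)) + 1*(exp(-2*I*pi/5))*conj(exp(4*I*pi/5)) + 1*(exp(2*I*pi/5))*conj(exp(-4*I*pi/5)) + 1*(exp(-4*I*pi/5))*conj(exp(-2*I*pi/5))]
      = (1/5)[(1) + (exp(2*I*pi/5)) + (exp(4*I*pi/5)) + (exp(-4*I*pi/5)) + (exp(-2*I*pi/5))] = 0/5 = 0
  <chi_4*chi_3, chi_2> = (1/5)[1*(1)*conj(1) + 1*(exp(4*I*pi/5))*conj(exp(4*I*pi/5)) + 1*(exp(-2*I*pi/5))*conj(exp(-2*I*pi/5)) + 1*(exp(2*I*pi/5))*conj(exp(2*I*pi/5)) + 1*(exp(-4*I*pi/5))*conj(exp(-4*I*pi/5))]
      = (1/5)[(1) + (1) + (1) + (1) + (1)] = 5/5 = 1
  <chi_4*chi_3, chi_3> = (1/5)[1*(1)*conj(1) + 1*(exp(4*I*pi/5))*conj(exp(-4*I*pi/5)) + 1*(exp(-2*I*pi/5))*conj(exp(2*I*pi/5)) + 1*(exp(2*I*pi/5))*conj(exp(-2*I*pi/5)) + 1*(exp(-4*I*pi/5))*conj(exp(4*I*pi/5))]
      = (1/5)[(1) + (exp(-2*I*pi/5)) + (exp(-4*I*pi/5)) + (exp(4*I*pi/5)) + (exp(2*I*pi/5))] = 0/5 = 0
  <chi_4*chi_3, chi_4> = (1/5)[1*(1)*conj(1) + 1*(exp(4*I*pi/5))*conj(exp(-2*I*pi/5)) + 1*(exp(-2*I*pi/5))*conj(exp(-4*I*pi/5)) + 1*(exp(2*I*pi/5))*conj(exp(4*I*pi/5)) + 1*(exp(-4*I*pi/5))*conj(exp(2*I*pi/5))]
      = (1/5)[(1) + (exp(-4*I*pi/5)) + (exp(2*I*pi/5)) + (exp(-2*I*pi/5)) + (exp(4*I*pi/5))] = 0/5 = 0
(Exp terms are combined using exp(i*s)*conj(exp(i*t)) = exp(i*(s-t)), and sums of them are collapsed using the identity that for every m > 1 the m distinct m-th roots of unity sum to 0, e.g. 1 + exp(2*I*pi/3) + exp(-2*I*pi/3) = 0.)
Hence the multiplicities are chi_2: 1. Dimension check: dim(chi_4)*dim(chi_3) = 1*1 = 1 and sum (mult * dim) = 1*1 = 1.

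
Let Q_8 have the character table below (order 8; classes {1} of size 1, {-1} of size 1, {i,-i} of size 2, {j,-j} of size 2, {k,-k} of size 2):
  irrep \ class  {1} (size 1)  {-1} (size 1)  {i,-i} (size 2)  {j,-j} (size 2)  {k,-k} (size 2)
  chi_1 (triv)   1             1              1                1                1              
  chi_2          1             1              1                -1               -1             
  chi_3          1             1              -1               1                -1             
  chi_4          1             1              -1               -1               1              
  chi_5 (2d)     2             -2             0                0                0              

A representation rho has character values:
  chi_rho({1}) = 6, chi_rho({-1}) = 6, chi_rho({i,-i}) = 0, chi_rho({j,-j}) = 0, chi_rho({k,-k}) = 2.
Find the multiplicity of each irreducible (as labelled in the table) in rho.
Multiplicities: chi_1: 2, chi_2: 1, chi_3: 1, chi_4: 2, chi_5: 0.

Use <chi_rho, chi> = (1/|G|) sum_C |C| * chi_rho(C) * conj(chi(C)) with |G| = 8 for each irreducible chi in the table:
  <chi_rho, chi_1> = (1/8)[1*(6)*conj(1) + 1*(6)*conj(1) + 2*(0)*conj(1) + 2*(0)*conj(1) + 2*(2)*conj(1)]
      = (1/8)[(6) + (6) + (0) + (0) + (4)] = 16/8 = 2
  <chi_rho, chi_2> = (1/8)[1*(6)*conj(1) + 1*(6)*conj(1) + 2*(0)*conj(1) + 2*(0)*conj(-1) + 2*(2)*conj(-1)]
      = (1/8)[(6) + (6) + (0) + (0) + (-4)] = 8/8 = 1
  <chi_rho, chi_3> = (1/8)[1*(6)*conj(1) + 1*(6)*conj(1) + 2*(0)*conj(-1) + 2*(0)*conj(1) + 2*(2)*conj(-1)]
      = (1/8)[(6) + (6) + (0) + (0) + (-4)] = 8/8 = 1
  <chi_rho, chi_4> = (1/8)[1*(6)*conj(1) + 1*(6)*conj(1) + 2*(0)*conj(-1) + 2*(0)*conj(-1) + 2*(2)*conj(1)]
      = (1/8)[(6) + (6) + (0) + (0) + (4)] = 16/8 = 2
  <chi_rho, chi_5> = (1/8)[1*(6)*conj(2) + 1*(6)*conj(-2) + 2*(0)*conj(0) + 2*(0)*conj(0) + 2*(2)*conj(0)]
      = (1/8)[(12) + (-12) + (0) + (0) + (0)] = 0/8 = 0
Dimension check: dim(rho) = sum (mult * dim) = 2*1 + 1*1 + 1*1 + 2*1 + 0*2 = 6 = chi_rho(e) = 6.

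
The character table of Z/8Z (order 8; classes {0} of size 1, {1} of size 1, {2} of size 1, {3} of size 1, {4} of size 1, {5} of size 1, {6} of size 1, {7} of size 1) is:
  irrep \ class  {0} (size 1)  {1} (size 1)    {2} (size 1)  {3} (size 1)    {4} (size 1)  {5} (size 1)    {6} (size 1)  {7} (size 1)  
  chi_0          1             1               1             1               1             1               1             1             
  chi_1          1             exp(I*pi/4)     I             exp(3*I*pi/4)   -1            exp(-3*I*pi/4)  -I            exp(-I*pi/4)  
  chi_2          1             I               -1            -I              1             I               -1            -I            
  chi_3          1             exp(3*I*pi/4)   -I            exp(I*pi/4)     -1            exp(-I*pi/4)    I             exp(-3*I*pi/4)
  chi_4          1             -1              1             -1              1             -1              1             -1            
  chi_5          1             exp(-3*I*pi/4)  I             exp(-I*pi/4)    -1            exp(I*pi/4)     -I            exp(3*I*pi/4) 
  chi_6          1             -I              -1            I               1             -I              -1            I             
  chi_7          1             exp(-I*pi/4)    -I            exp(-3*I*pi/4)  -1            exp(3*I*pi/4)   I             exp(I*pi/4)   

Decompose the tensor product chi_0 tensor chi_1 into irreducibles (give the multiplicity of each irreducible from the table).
chi_0 tensor chi_1 = chi_1 (all other irreducibles have multiplicity 0).

Reasoning: The character of a tensor product is the pointwise product (chi_0 * chi_1)(C) = chi_0(C) * chi_1(C):
  {0}: (1)*(1), {1}: (1)*(exp(I*pi/4)), {2}: (1)*(I), {3}: (1)*(exp(3*I*pi/4)), {4}: (1)*(-1), {5}: (1)*(exp(-3*I*pi/4)), {6}: (1)*(-I), {7}: (1)*(exp(-I*pi/4))
so (chi_0 * chi_1) takes values
  {0} -> 1, {1} -> exp(I*pi/4), {2} -> I, {3} -> exp(3*I*pi/4), {4} -> -1, {5} -> exp(-3*I*pi/4), {6} -> -I, {7} -> exp(-I*pi/4).
Now take the inner product of this character with each irreducible chi from the table, <chi_0*chi_1, chi> = (1/8) sum_C |C| (chi_0*chi_1)(C) conj(chi(C)):
  <chi_0*chi_1, chi_0> = (1/8)[1*(1)*conj(1) + 1*(exp(I*pi/4))*conj(1) + 1*(I)*conj(1) + 1*(exp(3*I*pi/4))*conj(1) + 1*(-1)*conj(1) + 1*(exp(-3*I*pi/4))*conj(1) + 1*(-I)*conj(1) + 1*(exp(-I*pi/4))*conj(1)]
      = (1/8)[(1) + (exp(I*pi/4)) + (I) + (exp(3*I*pi/4)) + (-1) + (exp(-3*I*pi/4)) + (-I) + (exp(-I*pi/4))] = 0/8 = 0
  <chi_0*chi_1, chi_1> = (1/8)[1*(1)*conj(1) + 1*(exp(I*pi/4))*conj(exp(I*pi/4)) + 1*(I)*conj(I) + 1*(exp(3*I*pi/4))*conj(exp(3*I*pi/4)) + 1*(-1)*conj(-1) + 1*(exp(-3*I*pi/4))*conj(exp(-3*I*pi/4)) + 1*(-I)*conj(-I) + 1*(exp(-I*pi/4))*conj(exp(-I*pi/4))]
      = (1/8)[(1) + (1) + (1) + (1) + (1) + (1) + (1) + (1)] = 8/8 = 1
  <chi_0*chi_1, chi_2> = (1/8)[1*(1)*conj(1) + 1*(exp(I*pi/4))*conj(I) + 1*(I)*conj(-1) + 1*(exp(3*I*pi/4))*conj(-I) + 1*(-1)*conj(1) + 1*(exp(-3*I*pi/4))*conj(I) + 1*(-I)*conj(-1) + 1*(exp(-I*pi/4))*conj(-I)]
      = (1/8)[(1) + (-exp(3*I*pi/4)) + (-I) + (exp(-3*I*pi/4)) + (-1) + (-exp(-I*pi/4)) + (I) + (exp(I*pi/4))] = 0/8 = 0
  <chi_0*chi_1, chi_3> = (1/8)[1*(1)*conj(1) + 1*(exp(I*pi/4))*conj(exp(3*I*pi/4)) + 1*(I)*conj(-I) + 1*(exp(3*I*pi/4))*conj(exp(I*pi/4)) + 1*(-1)*conj(-1) + 1*(exp(-3*I*pi/4))*conj(exp(-I*pi/4)) + 1*(-I)*conj(I) + 1*(exp(-I*pi/4))*conj(exp(-3*I*pi/4))]
      = (1/8)[(1) + (-I) + (-1) + (I) + (1) + (-I) + (-1) + (I)] = 0/8 = 0
  <chi_0*chi_1, chi_4> = (1/8)[1*(1)*conj(1) + 1*(exp(I*pi/4))*conj(-1) + 1*(I)*conj(1) + 1*(exp(3*I*pi/4))*conj(-1) + 1*(-1)*conj(1) + 1*(exp(-3*I*pi/4))*conj(-1) + 1*(-I)*conj(1) + 1*(exp(-I*pi/4))*conj(-1)]
      = (1/8)[(1) + (-exp(I*pi/4)) + (I) + (-exp(3*I*pi/4)) + (-1) + (-exp(-3*I*pi/4)) + (-I) + (-exp(-I*pi/4))] = 0/8 = 0
  <chi_0*chi_1, chi_5> = (1/8)[1*(1)*conj(1) + 1*(exp(I*pi/4))*conj(exp(-3*I*pi/4)) + 1*(I)*conj(I) + 1*(exp(3*I*pi/4))*conj(exp(-I*pi/4)) + 1*(-1)*conj(-1) + 1*(exp(-3*I*pi/4))*conj(exp(I*pi/4)) + 1*(-I)*conj(-I) + 1*(exp(-I*pi/4))*conj(exp(3*I*pi/4))]
      = (1/8)[(1) + (-1) + (1) + (-1) + (1) + (-1) + (1) + (-1)] = 0/8 = 0
  <chi_0*chi_1, chi_6> = (1/8)[1*(1)*conj(1) + 1*(exp(I*pi/4))*conj(-I) + 1*(I)*conj(-1) + 1*(exp(3*I*pi/4))*conj(I) + 1*(-1)*conj(1) + 1*(exp(-3*I*pi/4))*conj(-I) + 1*(-I)*conj(-1) + 1*(exp(-I*pi/4))*conj(I)]
      = (1/8)[(1) + (exp(3*I*pi/4)) + (-I) + (-exp(-3*I*pi/4)) + (-1) + (exp(-I*pi/4)) + (I) + (-exp(I*pi/4))] = 0/8 = 0
  <chi_0*chi_1, chi_7> = (1/8)[1*(1)*conj(1) + 1*(exp(I*pi/4))*conj(exp(-I*pi/4)) + 1*(I)*conj(-I) + 1*(exp(3*I*pi/4))*conj(exp(-3*I*pi/4)) + 1*(-1)*conj(-1) + 1*(exp(-3*I*pi/4))*conj(exp(3*I*pi/4)) + 1*(-I)*conj(I) + 1*(exp(-I*pi/4))*conj(exp(I*pi/4))]
      = (1/8)[(1) + (I) + (-1) + (-I) + (1) + (I) + (-1) + (-I)] = 0/8 = 0
(Exp terms are combined using exp(i*s)*conj(exp(i*t)) = exp(i*(s-t)), and sums of them are collapsed using the identity that for every m > 1 the m distinct m-th roots of unity sum to 0, e.g. 1 + exp(2*I*pi/3) + exp(-2*I*pi/3) = 0.)
Hence the multiplicities are chi_1: 1. Dimension check: dim(chi_0)*dim(chi_1) = 1*1 = 1 and sum (mult * dim) = 1*1 = 1.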